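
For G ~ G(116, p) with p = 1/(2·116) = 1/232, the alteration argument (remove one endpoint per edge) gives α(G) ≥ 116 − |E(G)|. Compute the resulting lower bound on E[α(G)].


E[|E(G)|] = C(116, 2)·p = 6670 · (1/232) = 115/4.
E[α(G)] ≥ n − E[|E(G)|] = 116 − 115/4 = 349/4.
Numerically: ≈ 87.250.
(This is only a lower bound; the true E[α(G)] may be larger.)

E[α(G)] ≥ 349/4 ≈ 87.250.


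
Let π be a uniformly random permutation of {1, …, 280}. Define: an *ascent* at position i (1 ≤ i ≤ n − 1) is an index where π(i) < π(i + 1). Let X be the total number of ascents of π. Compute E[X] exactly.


Write X = Σ X_I over i = 1, …, 279, with X_I the indicator of one ascent.
There are 279 indicators.
For each fixed i, the pair (π(i), π(i+1)) is a uniformly random ordered pair of distinct values from {1, …, 280}; by symmetry P[π(i) < π(i+1)] = 1/2.
By linearity: E[X] = 279 · (1/2) = (280 − 1) · (1/2) = 279/2 ≈ 139.500.

E[X] = 279/2 = 139.500.


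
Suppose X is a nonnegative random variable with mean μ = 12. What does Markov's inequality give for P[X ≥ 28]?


μ = E[X] = 12, a = 28.
Markov: P[X ≥ 28] ≤ μ/a = (12)/28 = 3/7.
Numerically: ≈ 0.4286.
(Since a = 28 > μ = 12.0000, the bound 3/7 is < 1 and informative.)

P[X ≥ 28] ≤ 3/7 ≈ 0.4286.


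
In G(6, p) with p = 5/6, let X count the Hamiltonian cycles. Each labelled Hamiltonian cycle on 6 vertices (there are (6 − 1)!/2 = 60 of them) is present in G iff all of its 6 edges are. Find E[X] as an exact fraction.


K_6 has (6 − 1)!/2 = 60 labelled Hamiltonian cycles.
For each such Hamiltonian cycle H, let X_H = 1 if all 6 edges of H are present in G. Then P[X_H = 1] = p^{6} = (5/6)^{6} = 15625/46656.
Summing the indicators: E[X] = Σ_H E[X_H] = 60 · p^{6} = 60 · 15625/46656 = 78125/3888.
Numerically: E[X] ≈ 20.094.

E[X] = 60 · (5/6)^{6} = 78125/3888 ≈ 20.094.


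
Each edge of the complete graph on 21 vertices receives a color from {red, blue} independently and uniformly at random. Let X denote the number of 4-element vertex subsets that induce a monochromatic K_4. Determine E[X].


Let X = Σ_S X_S over the C(21, 4) = 5985 subsets S of size 4, where X_S = 1 if the K_4 on S is monochromatic.
For a fixed S, the K_4 on S has C(4, 2) = 6 edges. P[all 6 edges red] = (1/2)^6, and likewise for blue, so P[monochromatic] = 2·(1/2)^6 = 2^{1 − 6} = 1/32.
Summing: E[X] = C(21, 4) · 2^{1 − 6} = 5985 · 1/32 = 5985/32.
Numerically: E[X] ≈ 187.03125.

E[X] = C(21,4)·2^(1−C(4,2)) = 5985/32 ≈ 187.03125.


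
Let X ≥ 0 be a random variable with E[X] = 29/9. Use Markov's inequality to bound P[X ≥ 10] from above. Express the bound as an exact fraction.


μ = E[X] = 29/9, a = 10.
Markov: P[X ≥ 10] ≤ μ/a = (29/9)/10 = 29/90.
Numerically: ≈ 0.3222.
(Since a = 10 > μ = 3.2222, the bound 29/90 is < 1 and informative.)

P[X ≥ 10] ≤ 29/90 ≈ 0.3222.


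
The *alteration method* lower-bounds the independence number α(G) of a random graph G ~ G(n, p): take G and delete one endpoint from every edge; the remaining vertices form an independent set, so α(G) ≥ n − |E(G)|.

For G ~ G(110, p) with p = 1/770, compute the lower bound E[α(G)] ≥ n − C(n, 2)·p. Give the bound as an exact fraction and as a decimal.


E[|E(G)|] = C(110, 2)·p = 5995 · (1/770) = 109/14.
E[α(G)] ≥ n − E[|E(G)|] = 110 − 109/14 = 1431/14.
Numerically: ≈ 102.214286.
(This is only a lower bound; the true E[α(G)] may be larger.)

E[α(G)] ≥ 1431/14 ≈ 102.214286.


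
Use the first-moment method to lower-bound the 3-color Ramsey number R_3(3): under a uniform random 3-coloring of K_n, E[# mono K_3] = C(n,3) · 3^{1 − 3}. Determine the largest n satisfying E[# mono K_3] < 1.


We need C(n, 3) · 3^{1 − 3} < 1, i.e. C(n, 3) < 3^{3 − 1} = 9.
Check values of n near the boundary:
  n = 3: C(3, 3) = 1; 1 < 9? YES
  n = 4: C(4, 3) = 4; 4 < 9? YES
  n = 5: C(5, 3) = 10; 10 < 9? NO
  n = 6: C(6, 3) = 20; 20 < 9? NO
The largest n with C(n, 3) < 9 is n = 4 (where E[X] = 4/9 ≈ 0.4444444). Hence R_3(3) > 4, i.e. R_3(3) ≥ 5.

Largest n = 4; hence R_3(3) > 4.


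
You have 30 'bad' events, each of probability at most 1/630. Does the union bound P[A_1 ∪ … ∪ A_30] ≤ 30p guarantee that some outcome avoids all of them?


Union bound: P[∪_{i=1}^{30} A_i] ≤ Σ_i P[A_i] ≤ 30·p = 30·(1/630) = 1/21.
Numerically: 1/21 ≈ 0.0476190.
Is 1/21 < 1? YES.
Since P[∪ A_i] ≤ 1/21 < 1, the complement has P[∩ A_i^c] ≥ 1 − 1/21 = 20/21 > 0, so some outcome avoids every A_i.

30·p = 1/21 ≈ 0.0476190; existence CERTIFIED by the union bound.


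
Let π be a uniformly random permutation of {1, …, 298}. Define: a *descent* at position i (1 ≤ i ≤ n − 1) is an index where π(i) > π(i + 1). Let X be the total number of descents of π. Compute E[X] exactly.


Write X = Σ X_I over i = 1, …, 297, with X_I the indicator of one descent.
There are 297 indicators.
For each fixed i, the pair (π(i), π(i+1)) is a uniformly random ordered pair of distinct values from {1, …, 298}; by symmetry P[π(i) > π(i+1)] = 1/2.
By linearity: E[X] = 297 · (1/2) = (298 − 1) · (1/2) = 297/2 ≈ 148.50000.

E[X] = 297/2 = 148.50000.


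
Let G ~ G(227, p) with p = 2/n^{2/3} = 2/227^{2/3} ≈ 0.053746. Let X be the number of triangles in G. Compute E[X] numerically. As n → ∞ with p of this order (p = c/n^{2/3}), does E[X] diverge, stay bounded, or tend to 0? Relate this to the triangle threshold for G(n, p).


Number of potential triangles: C(227, 3) = 1923825.
Each occurs with probability p³ ≈ (0.053746)³ ≈ 1.55252382e-04.
By linearity: E[X] = C(227, 3)·p³ ≈ 1923825 · 1.55252382e-04 ≈ 298.678414.
Since α = 2/3 < 1, p = c/n^{2/3} ≫ 1/n is above the triangle threshold p ~ 1/n. Asymptotically E[X] ~ (c³/6)·n^{3(1−α)} = (2³/6)·n^{1} → ∞; triangles are abundant w.h.p.

E[X] ≈ 298.678414; in regime p = Θ(1/n^{2/3}) E[X] diverges (above the triangle threshold p ~ 1/n).


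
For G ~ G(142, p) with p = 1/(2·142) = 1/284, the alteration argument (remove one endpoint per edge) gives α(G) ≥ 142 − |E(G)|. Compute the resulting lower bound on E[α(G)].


E[|E(G)|] = C(142, 2)·p = 10011 · (1/284) = 141/4.
E[α(G)] ≥ n − E[|E(G)|] = 142 − 141/4 = 427/4.
Numerically: ≈ 106.750000.
(This is only a lower bound; the true E[α(G)] may be larger.)

E[α(G)] ≥ 427/4 ≈ 106.750000.


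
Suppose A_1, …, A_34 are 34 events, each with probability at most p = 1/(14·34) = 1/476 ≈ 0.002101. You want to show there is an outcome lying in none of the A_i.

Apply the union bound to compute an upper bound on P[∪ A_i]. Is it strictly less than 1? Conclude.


Union bound: P[∪_{i=1}^{34} A_i] ≤ Σ_i P[A_i] ≤ 34·p = 34·(1/476) = 1/14.
Numerically: 1/14 ≈ 0.071429.
Is 1/14 < 1? YES.
Since P[∪ A_i] ≤ 1/14 < 1, the complement has P[∩ A_i^c] ≥ 1 − 1/14 = 13/14 > 0, so some outcome avoids every A_i.

34·p = 1/14 ≈ 0.071429; existence CERTIFIED by the union bound.


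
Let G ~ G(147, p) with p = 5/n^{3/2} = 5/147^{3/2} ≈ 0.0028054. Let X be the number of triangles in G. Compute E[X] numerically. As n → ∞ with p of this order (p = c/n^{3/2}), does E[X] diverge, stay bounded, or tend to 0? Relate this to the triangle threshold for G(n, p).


Number of potential triangles: C(147, 3) = 518665.
Each occurs with probability p³ ≈ (0.0028054)³ ≈ 2.2079133e-08.
By linearity: E[X] = C(147, 3)·p³ ≈ 518665 · 2.2079133e-08 ≈ 0.01145.
Since α = 3/2 > 1, p = c/n^{3/2} = o(1/n) is below the triangle threshold p ~ 1/n. Asymptotically E[X] ~ (c³/6)·n^{3(1−α)} = (5³/6)·n^{-1.5} → 0, so by Markov's inequality G has no triangles w.h.p.

E[X] ≈ 0.01145; in regime p = Θ(1/n^{3/2}) E[X] tends to 0 (below the triangle threshold p ~ 1/n).


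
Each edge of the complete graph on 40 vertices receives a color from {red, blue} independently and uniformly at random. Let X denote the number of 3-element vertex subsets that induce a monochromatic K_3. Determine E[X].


Let X = Σ_S X_S over the C(40, 3) = 9880 subsets S of size 3, where X_S = 1 if the K_3 on S is monochromatic.
For a fixed S, the K_3 on S has C(3, 2) = 3 edges. P[all 3 edges red] = (1/2)^3, and likewise for blue, so P[monochromatic] = 2·(1/2)^3 = 2^{1 − 3} = 1/4.
Summing: E[X] = C(40, 3) · 2^{1 − 3} = 9880 · 1/4 = 2470.
Numerically: E[X] ≈ 2470.000.

E[X] = C(40,3)·2^(1−C(3,2)) = 2470 ≈ 2470.000.


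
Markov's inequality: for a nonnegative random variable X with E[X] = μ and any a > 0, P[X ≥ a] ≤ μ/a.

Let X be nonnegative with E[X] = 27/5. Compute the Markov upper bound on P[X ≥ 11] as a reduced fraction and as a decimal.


μ = E[X] = 27/5, a = 11.
Markov: P[X ≥ 11] ≤ μ/a = (27/5)/11 = 27/55.
Numerically: ≈ 0.490909.
(Since a = 11 > μ = 5.400000, the bound 27/55 is < 1 and informative.)

P[X ≥ 11] ≤ 27/55 ≈ 0.490909.


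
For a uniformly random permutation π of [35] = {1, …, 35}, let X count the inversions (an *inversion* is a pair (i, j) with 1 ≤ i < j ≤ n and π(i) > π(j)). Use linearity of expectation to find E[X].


Write X = Σ X_I over the C(35, 2) = 595 pairs i < j, with X_I the indicator of one inversion.
There are 595 indicators.
For each fixed pair i < j, the values π(i) and π(j) are two distinct elements of {1, …, 35} in uniformly random order; by symmetry P[π(i) > π(j)] = 1/2.
By linearity: E[X] = 595 · (1/2) = C(35, 2) · (1/2) = 595/2 = 595/2 ≈ 297.500000.

E[X] = 595/2 = 297.500000.


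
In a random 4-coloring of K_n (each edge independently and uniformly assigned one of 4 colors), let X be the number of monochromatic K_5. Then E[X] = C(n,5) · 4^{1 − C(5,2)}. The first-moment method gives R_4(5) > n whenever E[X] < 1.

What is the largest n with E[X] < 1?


We need C(n, 5) · 4^{1 − 10} < 1, i.e. C(n, 5) < 4^{10 − 1} = 262144.
Check values of n near the boundary:
  n = 32: C(32, 5) = 201376; 201376 < 262144? YES
  n = 33: C(33, 5) = 237336; 237336 < 262144? YES
  n = 34: C(34, 5) = 278256; 278256 < 262144? NO
The largest n with C(n, 5) < 262144 is n = 33 (where E[X] = 29667/32768 ≈ 0.9053650). Hence R_4(5) > 33, i.e. R_4(5) ≥ 34.

Largest n = 33; hence R_4(5) > 33.


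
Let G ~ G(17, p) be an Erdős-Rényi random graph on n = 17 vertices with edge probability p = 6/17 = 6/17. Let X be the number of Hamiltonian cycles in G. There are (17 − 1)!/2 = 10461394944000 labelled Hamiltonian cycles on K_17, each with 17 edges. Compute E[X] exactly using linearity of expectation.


K_17 has (17 − 1)!/2 = 10461394944000 labelled Hamiltonian cycles.
For each such Hamiltonian cycle H, let X_H = 1 if all 17 edges of H are present in G. Then P[X_H = 1] = p^{17} = (6/17)^{17} = 16926659444736/827240261886336764177.
Summing the indicators: E[X] = Σ_H E[X_H] = 10461394944000 · p^{17} = 10461394944000 · 16926659444736/827240261886336764177 = 177076469533971037814784000/827240261886336764177.
Numerically: E[X] ≈ 2.14e+05.

E[X] = 10461394944000 · (6/17)^{17} = 177076469533971037814784000/827240261886336764177 ≈ 2.14e+05.


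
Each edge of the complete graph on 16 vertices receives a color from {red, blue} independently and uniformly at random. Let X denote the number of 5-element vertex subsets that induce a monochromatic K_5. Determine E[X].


Let X = Σ_S X_S over the C(16, 5) = 4368 subsets S of size 5, where X_S = 1 if the K_5 on S is monochromatic.
For a fixed S, the K_5 on S has C(5, 2) = 10 edges. P[all 10 edges red] = (1/2)^10, and likewise for blue, so P[monochromatic] = 2·(1/2)^10 = 2^{1 − 10} = 1/512.
By linearity of expectation: E[X] = C(16, 5) · 2^{1 − 10} = 4368 · 1/512 = 273/32.
Numerically: E[X] ≈ 8.5312.

E[X] = C(16,5)·2^(1−C(5,2)) = 273/32 ≈ 8.5312.


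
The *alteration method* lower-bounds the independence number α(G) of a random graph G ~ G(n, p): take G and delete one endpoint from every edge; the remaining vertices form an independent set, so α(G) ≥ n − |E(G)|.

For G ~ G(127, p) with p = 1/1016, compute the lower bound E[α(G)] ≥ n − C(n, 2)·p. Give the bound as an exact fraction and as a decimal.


E[|E(G)|] = C(127, 2)·p = 8001 · (1/1016) = 63/8.
E[α(G)] ≥ n − E[|E(G)|] = 127 − 63/8 = 953/8.
Numerically: ≈ 119.125.
(This is only a lower bound; the true E[α(G)] may be larger.)

E[α(G)] ≥ 953/8 ≈ 119.125.


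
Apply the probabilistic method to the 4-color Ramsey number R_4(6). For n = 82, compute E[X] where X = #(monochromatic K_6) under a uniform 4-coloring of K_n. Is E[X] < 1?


E[X] = C(82, 6) · 4^{1 − 15} = 350161812 · 4^{−14} = 350161812/268435456.
As a reduced fraction: E[X] = 87540453/67108864 ≈ 1.3044544.
Is E[X] < 1? NO.
Since E[X] ≥ 1, the first-moment bound is inconclusive at n = 82; it does NOT by itself certify R_4(6) > 82.

E[X] = 87540453/67108864 ≈ 1.3044544; E[X] ≥ 1; first-moment method inconclusive here.


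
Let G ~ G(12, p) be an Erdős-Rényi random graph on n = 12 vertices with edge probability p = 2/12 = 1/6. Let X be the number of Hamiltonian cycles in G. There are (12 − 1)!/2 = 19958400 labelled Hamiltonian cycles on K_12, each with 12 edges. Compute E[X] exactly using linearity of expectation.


K_12 has (12 − 1)!/2 = 19958400 labelled Hamiltonian cycles.
For each such Hamiltonian cycle H, let X_H = 1 if all 12 edges of H are present in G. Then P[X_H = 1] = p^{12} = (1/6)^{12} = 1/2176782336.
By linearity: E[X] = Σ_H E[X_H] = 19958400 · p^{12} = 19958400 · 1/2176782336 = 1925/209952.
Numerically: E[X] ≈ 0.00916876.

E[X] = 19958400 · (1/6)^{12} = 1925/209952 ≈ 0.00916876.


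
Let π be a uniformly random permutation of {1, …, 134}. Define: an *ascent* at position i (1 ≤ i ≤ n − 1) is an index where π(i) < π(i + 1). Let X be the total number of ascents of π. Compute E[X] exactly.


Write X = Σ X_I over i = 1, …, 133, with X_I the indicator of one ascent.
There are 133 indicators.
For each fixed i, the pair (π(i), π(i+1)) is a uniformly random ordered pair of distinct values from {1, …, 134}; by symmetry P[π(i) < π(i+1)] = 1/2.
By linearity: E[X] = 133 · (1/2) = (134 − 1) · (1/2) = 133/2 ≈ 66.5000.

E[X] = 133/2 = 66.5000.


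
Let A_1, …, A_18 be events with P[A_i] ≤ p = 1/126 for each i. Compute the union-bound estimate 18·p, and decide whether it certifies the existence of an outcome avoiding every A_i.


Union bound: P[∪_{i=1}^{18} A_i] ≤ Σ_i P[A_i] ≤ 18·p = 18·(1/126) = 1/7.
Numerically: 1/7 ≈ 0.1429.
Is 1/7 < 1? YES.
Since P[∪ A_i] ≤ 1/7 < 1, the complement has P[∩ A_i^c] ≥ 1 − 1/7 = 6/7 > 0, so some outcome avoids every A_i.

18·p = 1/7 ≈ 0.1429; existence CERTIFIED by the union bound.


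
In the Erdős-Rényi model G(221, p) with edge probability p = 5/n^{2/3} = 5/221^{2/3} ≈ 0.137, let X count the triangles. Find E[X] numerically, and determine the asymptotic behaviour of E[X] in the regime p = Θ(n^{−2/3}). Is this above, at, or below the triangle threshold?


Number of potential triangles: C(221, 3) = 1774630.
Each occurs with probability p³ ≈ (0.137)³ ≈ 2.55933e-03.
By linearity: E[X] = C(221, 3)·p³ ≈ 1774630 · 2.55933e-03 ≈ 4541.855.
Since α = 2/3 < 1, p = c/n^{2/3} ≫ 1/n is above the triangle threshold p ~ 1/n. Asymptotically E[X] ~ (c³/6)·n^{3(1−α)} = (5³/6)·n^{1} → ∞; triangles are abundant w.h.p.

E[X] ≈ 4541.855; in regime p = Θ(1/n^{2/3}) E[X] diverges (above the triangle threshold p ~ 1/n).


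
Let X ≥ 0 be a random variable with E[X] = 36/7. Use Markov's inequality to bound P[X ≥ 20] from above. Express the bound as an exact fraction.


μ = E[X] = 36/7, a = 20.
Markov: P[X ≥ 20] ≤ μ/a = (36/7)/20 = 9/35.
Numerically: ≈ 0.257143.
(Since a = 20 > μ = 5.142857, the bound 9/35 is < 1 and informative.)

P[X ≥ 20] ≤ 9/35 ≈ 0.257143.


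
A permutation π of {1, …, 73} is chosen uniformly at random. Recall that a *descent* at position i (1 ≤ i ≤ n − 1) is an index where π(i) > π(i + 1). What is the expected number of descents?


Write X = Σ X_I over i = 1, …, 72, with X_I the indicator of one descent.
There are 72 indicators.
For each fixed i, the pair (π(i), π(i+1)) is a uniformly random ordered pair of distinct values from {1, …, 73}; by symmetry P[π(i) > π(i+1)] = 1/2.
By linearity: E[X] = 72 · (1/2) = (73 − 1) · (1/2) = 36 ≈ 36.00000.

E[X] = 36 = 36.00000.


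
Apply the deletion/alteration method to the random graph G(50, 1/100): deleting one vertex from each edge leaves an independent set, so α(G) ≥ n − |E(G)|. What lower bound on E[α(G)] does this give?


E[|E(G)|] = C(50, 2)·p = 1225 · (1/100) = 49/4.
E[α(G)] ≥ n − E[|E(G)|] = 50 − 49/4 = 151/4.
Numerically: ≈ 37.7500.
(This is only a lower bound; the true E[α(G)] may be larger.)

E[α(G)] ≥ 151/4 ≈ 37.7500.


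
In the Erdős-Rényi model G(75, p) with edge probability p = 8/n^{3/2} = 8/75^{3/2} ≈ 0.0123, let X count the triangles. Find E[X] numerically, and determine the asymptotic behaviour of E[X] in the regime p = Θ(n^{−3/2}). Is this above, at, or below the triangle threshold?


Number of potential triangles: C(75, 3) = 67525.
Each occurs with probability p³ ≈ (0.0123)³ ≈ 1.86851e-06.
By linearity: E[X] = C(75, 3)·p³ ≈ 67525 · 1.86851e-06 ≈ 0.126.
Since α = 3/2 > 1, p = c/n^{3/2} = o(1/n) is below the triangle threshold p ~ 1/n. Asymptotically E[X] ~ (c³/6)·n^{3(1−α)} = (8³/6)·n^{-1.5} → 0, so by Markov's inequality G has no triangles w.h.p.

E[X] ≈ 0.126; in regime p = Θ(1/n^{3/2}) E[X] tends to 0 (below the triangle threshold p ~ 1/n).


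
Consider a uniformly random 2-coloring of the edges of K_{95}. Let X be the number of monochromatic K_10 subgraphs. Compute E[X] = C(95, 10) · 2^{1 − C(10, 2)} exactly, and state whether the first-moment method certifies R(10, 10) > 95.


E[X] = C(95, 10) · 2^{1 − 45} = 10104934117421 · 2^{−44} = 10104934117421/17592186044416.
As a reduced fraction: E[X] = 10104934117421/17592186044416 ≈ 0.5743990.
Is E[X] < 1? YES.
Since E[X] < 1, there exists a 2-coloring of K_{95} with no monochromatic K_10; hence R(10, 10) > 95.

E[X] = 10104934117421/17592186044416 ≈ 0.5743990; E[X] < 1, so R(10, 10) > 95.


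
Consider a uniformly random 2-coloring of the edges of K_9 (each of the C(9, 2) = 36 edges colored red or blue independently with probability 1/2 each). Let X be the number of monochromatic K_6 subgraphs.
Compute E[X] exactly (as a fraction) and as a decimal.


Let X = Σ_S X_S over the C(9, 6) = 84 subsets S of size 6, where X_S = 1 if the K_6 on S is monochromatic.
For a fixed S, the K_6 on S has C(6, 2) = 15 edges. P[all 15 edges red] = (1/2)^15, and likewise for blue, so P[monochromatic] = 2·(1/2)^15 = 2^{1 − 15} = 1/16384.
By linearity: E[X] = C(9, 6) · 2^{1 − 15} = 84 · 1/16384 = 21/4096.
Numerically: E[X] ≈ 0.0051.

E[X] = C(9,6)·2^(1−C(6,2)) = 21/4096 ≈ 0.0051.


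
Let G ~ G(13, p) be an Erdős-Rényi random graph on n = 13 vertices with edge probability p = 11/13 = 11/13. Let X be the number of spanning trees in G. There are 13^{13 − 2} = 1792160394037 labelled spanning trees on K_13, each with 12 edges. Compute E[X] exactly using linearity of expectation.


K_13 has 13^{13 − 2} = 1792160394037 labelled spanning trees.
For each such spanning tree H, let X_H = 1 if all 12 edges of H are present in G. Then P[X_H = 1] = p^{12} = (11/13)^{12} = 3138428376721/23298085122481.
By linearity of expectation: E[X] = Σ_H E[X_H] = 1792160394037 · p^{12} = 1792160394037 · 3138428376721/23298085122481 = 3138428376721/13.
Numerically: E[X] ≈ 2.41418e+11.

E[X] = 1792160394037 · (11/13)^{12} = 3138428376721/13 ≈ 2.41418e+11.


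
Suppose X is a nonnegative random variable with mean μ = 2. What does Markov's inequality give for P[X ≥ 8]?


μ = E[X] = 2, a = 8.
Markov: P[X ≥ 8] ≤ μ/a = (2)/8 = 1/4.
Numerically: ≈ 0.250000.
(Since a = 8 > μ = 2.000000, the bound 1/4 is < 1 and informative.)

P[X ≥ 8] ≤ 1/4 ≈ 0.250000.


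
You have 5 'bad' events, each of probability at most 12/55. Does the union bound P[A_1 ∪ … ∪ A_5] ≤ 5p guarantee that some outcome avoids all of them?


Union bound: P[∪_{i=1}^{5} A_i] ≤ Σ_i P[A_i] ≤ 5·p = 5·(12/55) = 12/11.
Numerically: 12/11 ≈ 1.0909091.
Is 12/11 < 1? NO.
Since the bound 12/11 is ≥ 1, the union bound is uninformative here; it does NOT by itself certify existence.

5·p = 12/11 ≈ 1.0909091; existence NOT certified by the union bound.


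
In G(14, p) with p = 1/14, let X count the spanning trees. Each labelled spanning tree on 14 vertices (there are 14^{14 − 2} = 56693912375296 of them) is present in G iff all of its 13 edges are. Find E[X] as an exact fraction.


K_14 has 14^{14 − 2} = 56693912375296 labelled spanning trees.
For each such spanning tree H, let X_H = 1 if all 13 edges of H are present in G. Then P[X_H = 1] = p^{13} = (1/14)^{13} = 1/793714773254144.
By linearity: E[X] = Σ_H E[X_H] = 56693912375296 · p^{13} = 56693912375296 · 1/793714773254144 = 1/14.
Numerically: E[X] ≈ 0.0714286.

E[X] = 56693912375296 · (1/14)^{13} = 1/14 ≈ 0.0714286.


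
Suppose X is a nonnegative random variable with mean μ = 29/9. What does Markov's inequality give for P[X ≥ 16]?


μ = E[X] = 29/9, a = 16.
Markov: P[X ≥ 16] ≤ μ/a = (29/9)/16 = 29/144.
Numerically: ≈ 0.201389.
(Since a = 16 > μ = 3.222222, the bound 29/144 is < 1 and informative.)

P[X ≥ 16] ≤ 29/144 ≈ 0.201389.


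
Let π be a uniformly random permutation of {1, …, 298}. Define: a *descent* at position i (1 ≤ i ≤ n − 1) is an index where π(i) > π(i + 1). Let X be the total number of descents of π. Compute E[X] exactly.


Write X = Σ X_I over i = 1, …, 297, with X_I the indicator of one descent.
There are 297 indicators.
For each fixed i, the pair (π(i), π(i+1)) is a uniformly random ordered pair of distinct values from {1, …, 298}; by symmetry P[π(i) > π(i+1)] = 1/2.
By linearity: E[X] = 297 · (1/2) = (298 − 1) · (1/2) = 297/2 ≈ 148.5000.

E[X] = 297/2 = 148.5000.


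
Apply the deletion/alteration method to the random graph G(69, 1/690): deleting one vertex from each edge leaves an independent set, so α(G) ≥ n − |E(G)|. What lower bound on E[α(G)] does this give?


E[|E(G)|] = C(69, 2)·p = 2346 · (1/690) = 17/5.
E[α(G)] ≥ n − E[|E(G)|] = 69 − 17/5 = 328/5.
Numerically: ≈ 65.60000.
(This is only a lower bound; the true E[α(G)] may be larger.)

E[α(G)] ≥ 328/5 ≈ 65.60000.


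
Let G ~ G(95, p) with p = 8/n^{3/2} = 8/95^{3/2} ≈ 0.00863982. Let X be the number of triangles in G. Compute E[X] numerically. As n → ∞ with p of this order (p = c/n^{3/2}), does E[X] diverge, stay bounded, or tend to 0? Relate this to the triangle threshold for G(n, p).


Number of potential triangles: C(95, 3) = 138415.
Each occurs with probability p³ ≈ (0.00863982)³ ≈ 6.44931719e-07.
By linearity: E[X] = C(95, 3)·p³ ≈ 138415 · 6.44931719e-07 ≈ 0.089268.
Since α = 3/2 > 1, p = c/n^{3/2} = o(1/n) is below the triangle threshold p ~ 1/n. Asymptotically E[X] ~ (c³/6)·n^{3(1−α)} = (8³/6)·n^{-1.5} → 0, so by Markov's inequality G has no triangles w.h.p.

E[X] ≈ 0.089268; in regime p = Θ(1/n^{3/2}) E[X] tends to 0 (below the triangle threshold p ~ 1/n).


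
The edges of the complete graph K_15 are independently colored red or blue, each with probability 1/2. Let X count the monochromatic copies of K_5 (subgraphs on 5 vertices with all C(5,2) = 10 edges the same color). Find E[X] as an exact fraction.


Let X = Σ_S X_S over the C(15, 5) = 3003 subsets S of size 5, where X_S = 1 if the K_5 on S is monochromatic.
For a fixed S, the K_5 on S has C(5, 2) = 10 edges. P[all 10 edges red] = (1/2)^10, and likewise for blue, so P[monochromatic] = 2·(1/2)^10 = 2^{1 − 10} = 1/512.
Summing: E[X] = C(15, 5) · 2^{1 − 10} = 3003 · 1/512 = 3003/512.
Numerically: E[X] ≈ 5.865234.

E[X] = C(15,5)·2^(1−C(5,2)) = 3003/512 ≈ 5.865234.


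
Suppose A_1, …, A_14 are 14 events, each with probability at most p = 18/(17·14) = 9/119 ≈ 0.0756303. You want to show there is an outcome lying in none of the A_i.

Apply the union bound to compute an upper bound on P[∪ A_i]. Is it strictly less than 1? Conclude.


Union bound: P[∪_{i=1}^{14} A_i] ≤ Σ_i P[A_i] ≤ 14·p = 14·(9/119) = 18/17.
Numerically: 18/17 ≈ 1.0588235.
Is 18/17 < 1? NO.
Since the bound 18/17 is ≥ 1, the union bound is uninformative here; it does NOT by itself certify existence.

14·p = 18/17 ≈ 1.0588235; existence NOT certified by the union bound.


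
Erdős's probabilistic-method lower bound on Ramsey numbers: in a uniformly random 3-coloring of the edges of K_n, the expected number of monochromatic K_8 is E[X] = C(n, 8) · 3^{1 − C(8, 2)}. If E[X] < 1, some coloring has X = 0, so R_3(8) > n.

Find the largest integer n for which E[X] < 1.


We need C(n, 8) · 3^{1 − 28} < 1, i.e. C(n, 8) < 3^{28 − 1} = 7625597484987.
Check values of n near the boundary:
  n = 154: C(154, 8) = 6521818990995; 6521818990995 < 7625597484987? YES
  n = 155: C(155, 8) = 6876747915675; 6876747915675 < 7625597484987? YES
  n = 156: C(156, 8) = 7248464019225; 7248464019225 < 7625597484987? YES
  n = 157: C(157, 8) = 7637643295425; 7637643295425 < 7625597484987? NO
The largest n with C(n, 8) < 7625597484987 is n = 156 (where E[X] = 805384891025/847288609443 ≈ 0.951). Hence R_3(8) > 156, i.e. R_3(8) ≥ 157.

Largest n = 156; hence R_3(8) > 156.


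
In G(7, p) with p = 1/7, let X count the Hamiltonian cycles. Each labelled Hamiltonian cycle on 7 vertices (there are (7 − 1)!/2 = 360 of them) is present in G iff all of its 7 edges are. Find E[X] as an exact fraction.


K_7 has (7 − 1)!/2 = 360 labelled Hamiltonian cycles.
For each such Hamiltonian cycle H, let X_H = 1 if all 7 edges of H are present in G. Then P[X_H = 1] = p^{7} = (1/7)^{7} = 1/823543.
Summing the indicators: E[X] = Σ_H E[X_H] = 360 · p^{7} = 360 · 1/823543 = 360/823543.
Numerically: E[X] ≈ 0.000437.

E[X] = 360 · (1/7)^{7} = 360/823543 ≈ 0.000437.


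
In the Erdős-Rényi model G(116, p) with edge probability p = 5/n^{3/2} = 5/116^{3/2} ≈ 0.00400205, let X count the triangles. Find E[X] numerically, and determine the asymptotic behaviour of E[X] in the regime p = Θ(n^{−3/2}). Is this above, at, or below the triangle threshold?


Number of potential triangles: C(116, 3) = 253460.
Each occurs with probability p³ ≈ (0.00400205)³ ≈ 6.40986764e-08.
By linearity: E[X] = C(116, 3)·p³ ≈ 253460 · 6.40986764e-08 ≈ 0.016246.
Since α = 3/2 > 1, p = c/n^{3/2} = o(1/n) is below the triangle threshold p ~ 1/n. Asymptotically E[X] ~ (c³/6)·n^{3(1−α)} = (5³/6)·n^{-1.5} → 0, so by Markov's inequality G has no triangles w.h.p.

E[X] ≈ 0.016246; in regime p = Θ(1/n^{3/2}) E[X] tends to 0 (below the triangle threshold p ~ 1/n).


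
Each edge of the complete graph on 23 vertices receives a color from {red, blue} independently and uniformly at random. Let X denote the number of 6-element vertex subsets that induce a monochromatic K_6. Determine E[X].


Let X = Σ_S X_S over the C(23, 6) = 100947 subsets S of size 6, where X_S = 1 if the K_6 on S is monochromatic.
For a fixed S, the K_6 on S has C(6, 2) = 15 edges. P[all 15 edges red] = (1/2)^15, and likewise for blue, so P[monochromatic] = 2·(1/2)^15 = 2^{1 − 15} = 1/16384.
By linearity of expectation: E[X] = C(23, 6) · 2^{1 − 15} = 100947 · 1/16384 = 100947/16384.
Numerically: E[X] ≈ 6.161.

E[X] = C(23,6)·2^(1−C(6,2)) = 100947/16384 ≈ 6.161.


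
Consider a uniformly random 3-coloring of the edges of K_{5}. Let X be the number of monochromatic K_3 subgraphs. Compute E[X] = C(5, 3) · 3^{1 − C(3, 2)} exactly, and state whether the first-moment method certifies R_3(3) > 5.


E[X] = C(5, 3) · 3^{1 − 3} = 10 · 3^{−2} = 10/9.
As a reduced fraction: E[X] = 10/9 ≈ 1.1111.
Is E[X] < 1? NO.
Since E[X] ≥ 1, the first-moment bound is inconclusive at n = 5; it does NOT by itself certify R_3(3) > 5.

E[X] = 10/9 ≈ 1.1111; E[X] ≥ 1; first-moment method inconclusive here.


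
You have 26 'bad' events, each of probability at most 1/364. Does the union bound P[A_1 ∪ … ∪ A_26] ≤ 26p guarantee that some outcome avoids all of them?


Union bound: P[∪_{i=1}^{26} A_i] ≤ Σ_i P[A_i] ≤ 26·p = 26·(1/364) = 1/14.
Numerically: 1/14 ≈ 0.071429.
Is 1/14 < 1? YES.
Since P[∪ A_i] ≤ 1/14 < 1, the complement has P[∩ A_i^c] ≥ 1 − 1/14 = 13/14 > 0, so some outcome avoids every A_i.

26·p = 1/14 ≈ 0.071429; existence CERTIFIED by the union bound.


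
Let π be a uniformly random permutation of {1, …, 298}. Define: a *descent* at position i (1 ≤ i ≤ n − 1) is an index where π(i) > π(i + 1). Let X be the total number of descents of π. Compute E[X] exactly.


Write X = Σ X_I over i = 1, …, 297, with X_I the indicator of one descent.
There are 297 indicators.
For each fixed i, the pair (π(i), π(i+1)) is a uniformly random ordered pair of distinct values from {1, …, 298}; by symmetry P[π(i) > π(i+1)] = 1/2.
By linearity: E[X] = 297 · (1/2) = (298 − 1) · (1/2) = 297/2 ≈ 148.500.

E[X] = 297/2 = 148.500.


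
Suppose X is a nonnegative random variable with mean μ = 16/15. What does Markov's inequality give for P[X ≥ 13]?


μ = E[X] = 16/15, a = 13.
Markov: P[X ≥ 13] ≤ μ/a = (16/15)/13 = 16/195.
Numerically: ≈ 0.082.
(Since a = 13 > μ = 1.067, the bound 16/195 is < 1 and informative.)

P[X ≥ 13] ≤ 16/195 ≈ 0.082.


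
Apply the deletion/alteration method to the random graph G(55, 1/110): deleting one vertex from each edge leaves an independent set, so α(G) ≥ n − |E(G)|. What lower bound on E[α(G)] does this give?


E[|E(G)|] = C(55, 2)·p = 1485 · (1/110) = 27/2.
E[α(G)] ≥ n − E[|E(G)|] = 55 − 27/2 = 83/2.
Numerically: ≈ 41.500000.
(This is only a lower bound; the true E[α(G)] may be larger.)

E[α(G)] ≥ 83/2 ≈ 41.500000.


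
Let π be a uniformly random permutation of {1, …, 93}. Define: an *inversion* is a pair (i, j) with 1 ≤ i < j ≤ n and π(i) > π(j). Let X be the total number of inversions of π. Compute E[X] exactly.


Write X = Σ X_I over the C(93, 2) = 4278 pairs i < j, with X_I the indicator of one inversion.
There are 4278 indicators.
For each fixed pair i < j, the values π(i) and π(j) are two distinct elements of {1, …, 93} in uniformly random order; by symmetry P[π(i) > π(j)] = 1/2.
By linearity: E[X] = 4278 · (1/2) = C(93, 2) · (1/2) = 4278/2 = 2139 ≈ 2139.00000.

E[X] = 2139 = 2139.00000.


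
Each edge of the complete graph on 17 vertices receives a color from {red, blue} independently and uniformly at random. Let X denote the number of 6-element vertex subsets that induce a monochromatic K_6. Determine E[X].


Let X = Σ_S X_S over the C(17, 6) = 12376 subsets S of size 6, where X_S = 1 if the K_6 on S is monochromatic.
For a fixed S, the K_6 on S has C(6, 2) = 15 edges. P[all 15 edges red] = (1/2)^15, and likewise for blue, so P[monochromatic] = 2·(1/2)^15 = 2^{1 − 15} = 1/16384.
By linearity of expectation: E[X] = C(17, 6) · 2^{1 − 15} = 12376 · 1/16384 = 1547/2048.
Numerically: E[X] ≈ 0.75537.

E[X] = C(17,6)·2^(1−C(6,2)) = 1547/2048 ≈ 0.75537.


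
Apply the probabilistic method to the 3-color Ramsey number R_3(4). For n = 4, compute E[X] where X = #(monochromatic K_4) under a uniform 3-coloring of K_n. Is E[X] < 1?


E[X] = C(4, 4) · 3^{1 − 6} = 1 · 3^{−5} = 1/243.
As a reduced fraction: E[X] = 1/243 ≈ 0.0041.
Is E[X] < 1? YES.
Since E[X] < 1, there exists a 3-coloring of K_{4} with no monochromatic K_4; hence R_3(4) > 4.

E[X] = 1/243 ≈ 0.0041; E[X] < 1, so R_3(4) > 4.


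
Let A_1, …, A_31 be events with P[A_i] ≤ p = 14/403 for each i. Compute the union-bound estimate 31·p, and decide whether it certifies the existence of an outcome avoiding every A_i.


Union bound: P[∪_{i=1}^{31} A_i] ≤ Σ_i P[A_i] ≤ 31·p = 31·(14/403) = 14/13.
Numerically: 14/13 ≈ 1.0769231.
Is 14/13 < 1? NO.
Since the bound 14/13 is ≥ 1, the union bound is uninformative here; it does NOT by itself certify existence.

31·p = 14/13 ≈ 1.0769231; existence NOT certified by the union bound.


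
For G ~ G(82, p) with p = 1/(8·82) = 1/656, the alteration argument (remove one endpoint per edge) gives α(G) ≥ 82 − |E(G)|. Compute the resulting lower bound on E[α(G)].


E[|E(G)|] = C(82, 2)·p = 3321 · (1/656) = 81/16.
E[α(G)] ≥ n − E[|E(G)|] = 82 − 81/16 = 1231/16.
Numerically: ≈ 76.93750.
(This is only a lower bound; the true E[α(G)] may be larger.)

E[α(G)] ≥ 1231/16 ≈ 76.93750.


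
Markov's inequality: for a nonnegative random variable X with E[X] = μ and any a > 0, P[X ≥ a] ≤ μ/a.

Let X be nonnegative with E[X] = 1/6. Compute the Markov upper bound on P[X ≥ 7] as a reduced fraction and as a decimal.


μ = E[X] = 1/6, a = 7.
Markov: P[X ≥ 7] ≤ μ/a = (1/6)/7 = 1/42.
Numerically: ≈ 0.023810.
(Since a = 7 > μ = 0.166667, the bound 1/42 is < 1 and informative.)

P[X ≥ 7] ≤ 1/42 ≈ 0.023810.


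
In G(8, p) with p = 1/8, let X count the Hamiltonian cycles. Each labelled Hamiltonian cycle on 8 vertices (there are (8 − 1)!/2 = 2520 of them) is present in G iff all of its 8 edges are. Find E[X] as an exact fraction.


K_8 has (8 − 1)!/2 = 2520 labelled Hamiltonian cycles.
For each such Hamiltonian cycle H, let X_H = 1 if all 8 edges of H are present in G. Then P[X_H = 1] = p^{8} = (1/8)^{8} = 1/16777216.
Summing the indicators: E[X] = Σ_H E[X_H] = 2520 · p^{8} = 2520 · 1/16777216 = 315/2097152.
Numerically: E[X] ≈ 0.0001502.

E[X] = 2520 · (1/8)^{8} = 315/2097152 ≈ 0.0001502.


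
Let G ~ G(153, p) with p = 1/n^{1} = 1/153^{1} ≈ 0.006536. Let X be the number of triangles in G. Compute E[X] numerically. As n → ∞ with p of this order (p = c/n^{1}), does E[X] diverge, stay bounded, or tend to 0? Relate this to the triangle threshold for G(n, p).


Number of potential triangles: C(153, 3) = 585276.
Each occurs with probability p³ ≈ (0.006536)³ ≈ 2.792066e-07.
By linearity: E[X] = C(153, 3)·p³ ≈ 585276 · 2.792066e-07 ≈ 0.1634.
Here α = 1, so p = 1/n is exactly at the triangle threshold p ~ 1/n. Asymptotically E[X] → c³/6 = 1³/6 = 1/6 ≈ 0.1667, a bounded constant. In this regime the triangle count is asymptotically Poisson(c³/6).

E[X] ≈ 0.1634; in regime p = Θ(1/n^{1}) E[X] stays bounded (at the triangle threshold p ~ 1/n).


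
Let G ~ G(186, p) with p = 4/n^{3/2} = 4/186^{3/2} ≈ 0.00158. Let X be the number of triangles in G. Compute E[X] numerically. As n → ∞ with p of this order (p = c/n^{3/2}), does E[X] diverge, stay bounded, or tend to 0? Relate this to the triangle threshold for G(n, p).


Number of potential triangles: C(186, 3) = 1055240.
Each occurs with probability p³ ≈ (0.00158)³ ≈ 3.92077e-09.
By linearity: E[X] = C(186, 3)·p³ ≈ 1055240 · 3.92077e-09 ≈ 0.004.
Since α = 3/2 > 1, p = c/n^{3/2} = o(1/n) is below the triangle threshold p ~ 1/n. Asymptotically E[X] ~ (c³/6)·n^{3(1−α)} = (4³/6)·n^{-1.5} → 0, so by Markov's inequality G has no triangles w.h.p.

E[X] ≈ 0.004; in regime p = Θ(1/n^{3/2}) E[X] tends to 0 (below the triangle threshold p ~ 1/n).


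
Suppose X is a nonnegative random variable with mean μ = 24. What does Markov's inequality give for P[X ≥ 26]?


μ = E[X] = 24, a = 26.
Markov: P[X ≥ 26] ≤ μ/a = (24)/26 = 12/13.
Numerically: ≈ 0.9231.
(Since a = 26 > μ = 24.0000, the bound 12/13 is < 1 and informative.)

P[X ≥ 26] ≤ 12/13 ≈ 0.9231.


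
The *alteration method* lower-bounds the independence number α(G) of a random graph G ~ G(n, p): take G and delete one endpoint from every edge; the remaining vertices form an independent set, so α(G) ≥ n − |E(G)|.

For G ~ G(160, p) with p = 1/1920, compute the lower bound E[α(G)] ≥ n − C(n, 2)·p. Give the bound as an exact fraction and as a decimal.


E[|E(G)|] = C(160, 2)·p = 12720 · (1/1920) = 53/8.
E[α(G)] ≥ n − E[|E(G)|] = 160 − 53/8 = 1227/8.
Numerically: ≈ 153.375000.
(This is only a lower bound; the true E[α(G)] may be larger.)

E[α(G)] ≥ 1227/8 ≈ 153.375000.


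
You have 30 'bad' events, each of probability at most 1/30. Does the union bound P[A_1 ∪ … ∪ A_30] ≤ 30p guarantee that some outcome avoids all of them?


Union bound: P[∪_{i=1}^{30} A_i] ≤ Σ_i P[A_i] ≤ 30·p = 30·(1/30) = 1.
Numerically: 1 ≈ 1.0000.
Is 1 < 1? NO.
Since the bound 1 is ≥ 1, the union bound is uninformative here; it does NOT by itself certify existence.

30·p = 1 ≈ 1.0000; existence NOT certified by the union bound.


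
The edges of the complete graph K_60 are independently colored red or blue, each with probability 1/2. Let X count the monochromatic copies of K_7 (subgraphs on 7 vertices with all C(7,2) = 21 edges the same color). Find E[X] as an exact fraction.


Let X = Σ_S X_S over the C(60, 7) = 386206920 subsets S of size 7, where X_S = 1 if the K_7 on S is monochromatic.
For a fixed S, the K_7 on S has C(7, 2) = 21 edges. P[all 21 edges red] = (1/2)^21, and likewise for blue, so P[monochromatic] = 2·(1/2)^21 = 2^{1 − 21} = 1/1048576.
By linearity: E[X] = C(60, 7) · 2^{1 − 21} = 386206920 · 1/1048576 = 48275865/131072.
Numerically: E[X] ≈ 368.315620.

E[X] = C(60,7)·2^(1−C(7,2)) = 48275865/131072 ≈ 368.315620.


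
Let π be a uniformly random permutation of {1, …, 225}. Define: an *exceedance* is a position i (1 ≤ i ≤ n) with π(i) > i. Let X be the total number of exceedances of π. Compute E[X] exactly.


Write X = Σ_{i=1}^{225} X_i, where X_i = 1_{π(i) > i}.
For each fixed i, π(i) is uniform over {1, …, 225} (marginal of a uniform permutation), so P[π(i) > i] = (n − i)/n. Summing: Σ_{i=1}^{225} (n − i)/n = (0 + 1 + … + 224)/225 = 225(225 − 1)/(2·225) = (225 − 1)/2.
Hence E[X] = Σ_{i=1}^{225} (225 − i)/225 = 112 ≈ 112.0000.

E[X] = 112 = 112.0000.


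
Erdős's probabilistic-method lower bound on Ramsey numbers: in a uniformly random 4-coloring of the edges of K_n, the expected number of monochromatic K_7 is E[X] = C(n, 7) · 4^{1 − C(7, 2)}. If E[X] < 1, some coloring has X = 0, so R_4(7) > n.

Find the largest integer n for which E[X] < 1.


We need C(n, 7) · 4^{1 − 21} < 1, i.e. C(n, 7) < 4^{21 − 1} = 1099511627776.
Check values of n near the boundary:
  n = 174: C(174, 7) = 847879782984; 847879782984 < 1099511627776? YES
  n = 175: C(175, 7) = 883208107275; 883208107275 < 1099511627776? YES
  n = 176: C(176, 7) = 919790691600; 919790691600 < 1099511627776? YES
  n = 177: C(177, 7) = 957664425960; 957664425960 < 1099511627776? YES
  n = 178: C(178, 7) = 996867063280; 996867063280 < 1099511627776? YES
  n = 179: C(179, 7) = 1037437234460; 1037437234460 < 1099511627776? YES
  n = 180: C(180, 7) = 1079414463600; 1079414463600 < 1099511627776? YES
  n = 181: C(181, 7) = 1122839183400; 1122839183400 < 1099511627776? NO
  n = 182: C(182, 7) = 1167752750736; 1167752750736 < 1099511627776? NO
  n = 183: C(183, 7) = 1214197462413; 1214197462413 < 1099511627776? NO
The largest n with C(n, 7) < 1099511627776 is n = 180 (where E[X] = 67463403975/68719476736 ≈ 0.9817217). Hence R_4(7) > 180, i.e. R_4(7) ≥ 181.

Largest n = 180; hence R_4(7) > 180.


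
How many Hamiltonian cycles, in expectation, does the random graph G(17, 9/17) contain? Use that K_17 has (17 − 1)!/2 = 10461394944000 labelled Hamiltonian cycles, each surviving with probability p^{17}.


K_17 has (17 − 1)!/2 = 10461394944000 labelled Hamiltonian cycles.
For each such Hamiltonian cycle H, let X_H = 1 if all 17 edges of H are present in G. Then P[X_H = 1] = p^{17} = (9/17)^{17} = 16677181699666569/827240261886336764177.
By linearity of expectation: E[X] = Σ_H E[X_H] = 10461394944000 · p^{17} = 10461394944000 · 16677181699666569/827240261886336764177 = 174466584313061171422427136000/827240261886336764177.
Numerically: E[X] ≈ 2.109e+08.

E[X] = 10461394944000 · (9/17)^{17} = 174466584313061171422427136000/827240261886336764177 ≈ 2.109e+08.
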